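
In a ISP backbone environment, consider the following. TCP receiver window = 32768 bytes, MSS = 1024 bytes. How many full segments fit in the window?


Given: RWND = 32768 bytes, MSS = 1024 bytes
Full segments = floor(RWND / MSS)
Full segments = floor(32768 / 1024)
Full segments = floor(32.0) = 32

32


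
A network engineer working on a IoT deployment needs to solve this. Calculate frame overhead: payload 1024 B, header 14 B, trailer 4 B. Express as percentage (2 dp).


Given: payload = 1024 B, header = 14 B, trailer = 4 B
Overhead bytes = header + trailer = 14 + 4 = 18
Total frame = payload + overhead = 1024 + 18 = 1042
Overhead % = 18 / 1042 * 100 = 1.7274% -> 1.73% (2 dp)

1.73


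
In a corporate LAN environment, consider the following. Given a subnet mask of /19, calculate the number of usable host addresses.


Given: subnet mask /19
Host bits = 32 - 19 = 13
Total addresses = 2^13 = 8192
Usable hosts = 8192 - 2 (network + broadcast) = 8190

8190


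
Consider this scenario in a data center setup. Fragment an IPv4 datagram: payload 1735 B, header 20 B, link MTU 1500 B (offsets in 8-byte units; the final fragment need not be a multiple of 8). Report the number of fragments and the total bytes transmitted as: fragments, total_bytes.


Max data per non-final fragment = floor((MTU - header)/8)*8 = floor((1500 - 20)/8)*8 = floor(1480/8)*8 = 1480 B
Final fragment needs no 8-byte alignment: it can carry up to MTU - header = 1480 B
Non-final fragments needed = ceil((payload - 1480) / 1480) = ceil(255/1480) = ceil(0.1723) = 1
Number of fragments = 1 + 1 = 2
Fragment sizes (data): 1 * 1480 B + 255 B (last, 255 <= 1480 OK)
Total bytes sent = payload + n_frags * header = 1735 + 2*20 = 1735 + 40 = 1775 B

2, 1775


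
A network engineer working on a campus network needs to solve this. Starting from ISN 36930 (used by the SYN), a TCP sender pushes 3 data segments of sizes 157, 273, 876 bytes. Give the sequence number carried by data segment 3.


The SYN occupies sequence number ISN = 36930, so the first data byte is ISN + 1 = 36931.
SEQ of data segment i = (ISN + 1) + sum of payload sizes of segments 1..i-1.
Segment 1: SEQ = 36931, payload = 157 bytes
Segment 2: SEQ = 37088, payload = 273 bytes
Segment 3: SEQ = 37361, payload = 876 bytes
SEQ of segment 3 = 36931 + 157 + 273 = 37361

37361


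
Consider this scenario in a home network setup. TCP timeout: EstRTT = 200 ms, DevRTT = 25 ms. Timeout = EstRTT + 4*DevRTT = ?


Given: EstRTT = 200 ms, DevRTT = 25 ms
Timeout = EstRTT + 4 * DevRTT
4 * DevRTT = 4 * 25 = 100
Timeout = 200 + 100 = 300 ms

300


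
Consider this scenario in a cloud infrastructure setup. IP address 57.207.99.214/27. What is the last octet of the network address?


Given: IP = 57.207.99.214, prefix = /27
Subnet mask = 255.255.255.224
Last octet of IP: 214
Last octet of mask: 224
Network last octet = 214 AND 224 = 192

192


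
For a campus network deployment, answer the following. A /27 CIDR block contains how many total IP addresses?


Given: CIDR prefix /27
Host bits = 32 - 27 = 5
Total addresses = 2^5 = 32

32


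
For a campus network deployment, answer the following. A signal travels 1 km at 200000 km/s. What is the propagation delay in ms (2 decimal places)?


Given: distance = 1 km, speed = 200000 km/s
Delay = distance / speed = 1 / 200000 seconds
Delay in ms = 1 * 1000 / 200000
Delay = 0.0050 ms
Rounded to 2 dp = 0.01 ms

0.01


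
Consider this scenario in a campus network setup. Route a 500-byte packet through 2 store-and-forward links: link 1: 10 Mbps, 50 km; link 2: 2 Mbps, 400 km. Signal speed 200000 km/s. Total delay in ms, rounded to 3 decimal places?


Packet = 500 bytes = 4000 bits. Store-and-forward: sum (t_trans + t_prop) per link.
Link 1: t_trans = 4000/(10*10^6) s = 0.4000 ms; t_prop = 50/200000 s = 0.2500 ms; subtotal = 0.6500 ms
Link 2: t_trans = 4000/(2*10^6) s = 2.0000 ms; t_prop = 400/200000 s = 2.0000 ms; subtotal = 4.0000 ms
End-to-end = 0.6500 + 4.0000 = 4.6500 ms -> 4.650 ms (3 dp)

4.650


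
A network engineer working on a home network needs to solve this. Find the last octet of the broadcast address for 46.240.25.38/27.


Given: IP = 46.240.25.38, prefix = /27
Host bits = 32 - 27 = 5
Network last octet = 38 AND mask = 32
Host part size = 2^5 - 1 = 31
Broadcast last octet = 32 OR 31 = 63

63


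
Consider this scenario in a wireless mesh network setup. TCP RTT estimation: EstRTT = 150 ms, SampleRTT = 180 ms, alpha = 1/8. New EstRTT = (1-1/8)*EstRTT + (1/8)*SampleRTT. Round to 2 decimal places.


Given: EstRTT = 150 ms, SampleRTT = 180 ms, alpha = 1/8
New EstRTT = (1 - alpha) * EstRTT + alpha * SampleRTT
(7/8) * 150 = 131.25
(1/8) * 180 = 22.5
New EstRTT = 131.25 + 22.5 = 153.75 ms -> 153.75 ms (2 dp)

153.75


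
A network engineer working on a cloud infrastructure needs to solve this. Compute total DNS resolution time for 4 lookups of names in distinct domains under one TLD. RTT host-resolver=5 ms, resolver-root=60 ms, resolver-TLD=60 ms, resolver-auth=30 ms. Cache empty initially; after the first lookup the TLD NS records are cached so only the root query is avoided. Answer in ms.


Lookup 1 (cold cache): local + root + TLD + auth = 5 + 60 + 60 + 30 = 155 ms
Lookups 2..4 (TLD NS cached -> skip root; new domain -> still ask TLD and auth): local + TLD + auth = 5 + 60 + 30 = 95 ms each
Remaining 3 lookups: 3 * 95 = 285 ms
Total = 155 + 285 = 440 ms

440


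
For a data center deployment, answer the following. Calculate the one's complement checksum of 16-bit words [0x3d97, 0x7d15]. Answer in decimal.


Given words: [0x3d97, 0x7d15]
Step 1: Sum all words
Raw sum = 15767 + 32021 = 47788
One's complement = ~47788 & 0xFFFF = 17747

17747


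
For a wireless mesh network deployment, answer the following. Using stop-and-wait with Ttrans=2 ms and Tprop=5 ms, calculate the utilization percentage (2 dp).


Given: Ttrans = 2 ms, Tprop = 5 ms
RTT = 2 * Tprop = 2 * 5 = 10 ms
U = Ttrans / (Ttrans + RTT)
U = 2 / (2 + 10)
U = 2 / 12 = 0.166667
U% = 16.67%

16.67


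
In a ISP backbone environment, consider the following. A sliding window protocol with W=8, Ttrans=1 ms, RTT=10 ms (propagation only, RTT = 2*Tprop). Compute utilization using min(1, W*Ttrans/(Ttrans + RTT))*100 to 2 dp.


Given: W = 8, Ttrans = 1 ms, RTT = 10 ms (= 2 * Tprop, Tprop = 5 ms)
Cycle time = Ttrans + RTT = 1 + 10 = 11 ms (first packet sent until its ACK returns)
W * Ttrans = 8 * 1 = 8 ms of sending per cycle
W * Ttrans / (Ttrans + RTT) = 8 / 11 = 0.727273
U = min(1, 0.727273) = 0.727273
U% = 72.73%

72.73


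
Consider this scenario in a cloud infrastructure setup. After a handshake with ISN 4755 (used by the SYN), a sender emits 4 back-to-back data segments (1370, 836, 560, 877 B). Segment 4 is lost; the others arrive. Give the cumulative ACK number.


SYN uses sequence number 4755; first data byte = ISN + 1 = 4756.
Segment 1: SEQ = 4756, len = 1370 B, covers [4756, 6125]
Segment 2: SEQ = 6126, len = 836 B, covers [6126, 6961]
Segment 3: SEQ = 6962, len = 560 B, covers [6962, 7521]
Segment 4: SEQ = 7522, len = 877 B, covers [7522, 8398] [LOST]
In-order data received: bytes [4756, 7521] (segments 1..3).
Segment 4 missing -> gap begins at byte 7522.
Cumulative ACK = next expected in-order byte = 4756 + 1370 + 836 + 560 = 7522

7522


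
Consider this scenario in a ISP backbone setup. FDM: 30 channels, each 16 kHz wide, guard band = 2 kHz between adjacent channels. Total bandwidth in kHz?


Given: 30 channels, 16 kHz each, guard = 2 kHz
Channel bandwidth = 30 * 16 = 480 kHz
Guard bands = 29 gaps * 2 kHz = 58 kHz
Total = 480 + 58 = 538 kHz

538


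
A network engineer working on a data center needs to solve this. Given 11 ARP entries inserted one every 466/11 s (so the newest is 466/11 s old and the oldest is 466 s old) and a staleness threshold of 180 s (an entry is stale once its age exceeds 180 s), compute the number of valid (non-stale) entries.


Ages are k * 466/11 s for k = 1..11 (spacing = 42.3636 s).
Entry k is valid iff k * 466/11 <= 180 iff k <= 11 * 180 / 466 = 4.2489
n_valid = floor(4.2489) = 4
(n_stale = 11 - 4 = 7)

4


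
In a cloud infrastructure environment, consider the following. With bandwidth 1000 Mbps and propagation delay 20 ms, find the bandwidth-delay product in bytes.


Given: bandwidth = 1000 Mbps, delay = 20 ms
BDP in bits = 1000 * 10^6 * 20 / 1000
BDP in bits = 20000000
BDP in bytes = 20000000 / 8 = 2500000

2500000


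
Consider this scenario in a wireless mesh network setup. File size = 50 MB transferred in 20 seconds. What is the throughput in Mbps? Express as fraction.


Given: file = 50 MB, time = 20 s
File in Mb = 50 * 8 = 400 Mb
Throughput = 400 / 20 Mbps
Throughput = 20 Mbps

20


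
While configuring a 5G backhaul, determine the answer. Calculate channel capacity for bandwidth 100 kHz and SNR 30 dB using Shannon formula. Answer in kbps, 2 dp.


Given: B = 100 kHz, SNR = 30 dB
SNR linear = 10^(30/10) = 1000
1 + SNR = 1001
log2(1001) = 9.9672262588
C = 100 * 1000 * 9.9672262588 = 996722.6259 bps
C = 996.722626 kbps -> 996.72 kbps (2 dp)

996.72


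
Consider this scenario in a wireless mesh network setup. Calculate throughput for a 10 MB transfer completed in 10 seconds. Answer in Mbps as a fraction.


Given: file = 10 MB, time = 10 s
File in Mb = 10 * 8 = 80 Mb
Throughput = 80 / 10 Mbps
Throughput = 8 Mbps

8


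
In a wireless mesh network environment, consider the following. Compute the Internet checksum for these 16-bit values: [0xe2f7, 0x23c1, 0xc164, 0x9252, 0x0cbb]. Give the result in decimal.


Given words: [0xe2f7, 0x23c1, 0xc164, 0x9252, 0x0cbb]
Step 1: Sum all words
Raw sum = 58103 + 9153 + 49508 + 37458 + 3259 = 157481
Step 2: Fold carry: (26409 + 2) = 26411
One's complement = ~26411 & 0xFFFF = 39124

39124


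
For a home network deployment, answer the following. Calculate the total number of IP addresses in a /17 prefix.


Given: CIDR prefix /17
Host bits = 32 - 17 = 15
Total addresses = 2^15 = 32768

32768


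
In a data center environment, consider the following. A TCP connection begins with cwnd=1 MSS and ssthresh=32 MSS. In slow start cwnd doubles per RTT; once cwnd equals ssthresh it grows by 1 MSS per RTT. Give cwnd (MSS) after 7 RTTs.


RTT 0: cwnd = 1 MSS (initial)
RTT 1: cwnd = 2 MSS (slow start, doubled)
RTT 2: cwnd = 4 MSS (slow start, doubled)
RTT 3: cwnd = 8 MSS (slow start, doubled)
RTT 4: cwnd = 16 MSS (slow start, doubled)
RTT 5: cwnd = 32 MSS (slow start, doubled)
RTT 6: cwnd = 33 MSS (congestion avoidance, +1)
RTT 7: cwnd = 34 MSS (congestion avoidance, +1)

34


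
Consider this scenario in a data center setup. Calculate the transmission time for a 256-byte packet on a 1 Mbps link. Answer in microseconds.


Given: packet = 256 bytes, bandwidth = 1 Mbps
Packet in bits = 256 * 8 = 2048 bits
Bandwidth = 1 * 10^6 = 1000000 bps
Time = 2048 / 1000000 seconds
Time in us = 2048 * 10^6 / 1000000 = 2048

2048


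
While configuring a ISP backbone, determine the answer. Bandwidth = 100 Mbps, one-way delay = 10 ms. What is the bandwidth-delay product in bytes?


Given: bandwidth = 100 Mbps, delay = 10 ms
BDP in bits = 100 * 10^6 * 10 / 1000
BDP in bits = 1000000
BDP in bytes = 1000000 / 8 = 125000

125000


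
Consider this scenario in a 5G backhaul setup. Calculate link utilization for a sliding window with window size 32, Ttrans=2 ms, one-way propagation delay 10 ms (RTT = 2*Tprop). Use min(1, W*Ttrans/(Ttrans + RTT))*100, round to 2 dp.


Given: W = 32, Ttrans = 2 ms, RTT = 20 ms (= 2 * Tprop, Tprop = 10 ms)
Cycle time = Ttrans + RTT = 2 + 20 = 22 ms (first packet sent until its ACK returns)
W * Ttrans = 32 * 2 = 64 ms of sending per cycle
W * Ttrans / (Ttrans + RTT) = 64 / 22 = 2.909091
U = min(1, 2.909091) = 1.000000
U% = 100.00%

100.00


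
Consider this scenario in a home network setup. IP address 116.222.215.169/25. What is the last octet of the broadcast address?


Given: IP = 116.222.215.169, prefix = /25
Host bits = 32 - 25 = 7
Network last octet = 169 AND mask = 128
Host part size = 2^7 - 1 = 127
Broadcast last octet = 128 OR 127 = 255

255


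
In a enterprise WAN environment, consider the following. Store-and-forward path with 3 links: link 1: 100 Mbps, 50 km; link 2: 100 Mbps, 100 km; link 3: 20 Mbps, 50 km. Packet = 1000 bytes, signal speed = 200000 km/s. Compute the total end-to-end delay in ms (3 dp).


Packet = 1000 bytes = 8000 bits. Store-and-forward: sum (t_trans + t_prop) per link.
Link 1: t_trans = 8000/(100*10^6) s = 0.0800 ms; t_prop = 50/200000 s = 0.2500 ms; subtotal = 0.3300 ms
Link 2: t_trans = 8000/(100*10^6) s = 0.0800 ms; t_prop = 100/200000 s = 0.5000 ms; subtotal = 0.5800 ms
Link 3: t_trans = 8000/(20*10^6) s = 0.4000 ms; t_prop = 50/200000 s = 0.2500 ms; subtotal = 0.6500 ms
End-to-end = 0.3300 + 0.5800 + 0.6500 = 1.5600 ms -> 1.560 ms (3 dp)

1.560


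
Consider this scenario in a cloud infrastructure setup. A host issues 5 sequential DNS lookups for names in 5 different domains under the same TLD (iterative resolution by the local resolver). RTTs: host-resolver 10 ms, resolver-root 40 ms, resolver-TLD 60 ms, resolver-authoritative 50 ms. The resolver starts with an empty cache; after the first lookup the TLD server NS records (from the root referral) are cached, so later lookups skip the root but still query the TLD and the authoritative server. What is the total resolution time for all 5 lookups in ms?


Lookup 1 (cold cache): local + root + TLD + auth = 10 + 40 + 60 + 50 = 160 ms
Lookups 2..5 (TLD NS cached -> skip root; new domain -> still ask TLD and auth): local + TLD + auth = 10 + 60 + 50 = 120 ms each
Remaining 4 lookups: 4 * 120 = 480 ms
Total = 160 + 480 = 640 ms

640


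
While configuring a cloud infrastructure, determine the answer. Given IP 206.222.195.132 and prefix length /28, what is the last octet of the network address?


Given: IP = 206.222.195.132, prefix = /28
Subnet mask = 255.255.255.240
Last octet of IP: 132
Last octet of mask: 240
Network last octet = 132 AND 240 = 128

128


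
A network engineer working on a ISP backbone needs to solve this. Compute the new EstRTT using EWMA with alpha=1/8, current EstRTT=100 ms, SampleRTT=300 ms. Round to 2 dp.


Given: EstRTT = 100 ms, SampleRTT = 300 ms, alpha = 1/8
New EstRTT = (1 - alpha) * EstRTT + alpha * SampleRTT
(7/8) * 100 = 87.5
(1/8) * 300 = 37.5
New EstRTT = 87.5 + 37.5 = 125 ms -> 125.00 ms (2 dp)

125.00


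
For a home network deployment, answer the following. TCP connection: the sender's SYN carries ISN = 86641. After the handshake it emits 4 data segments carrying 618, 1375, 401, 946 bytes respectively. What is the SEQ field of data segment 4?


The SYN occupies sequence number ISN = 86641, so the first data byte is ISN + 1 = 86642.
SEQ of data segment i = (ISN + 1) + sum of payload sizes of segments 1..i-1.
Segment 1: SEQ = 86642, payload = 618 bytes
Segment 2: SEQ = 87260, payload = 1375 bytes
Segment 3: SEQ = 88635, payload = 401 bytes
Segment 4: SEQ = 89036, payload = 946 bytes
SEQ of segment 4 = 86642 + 618 + 1375 + 401 = 89036

89036


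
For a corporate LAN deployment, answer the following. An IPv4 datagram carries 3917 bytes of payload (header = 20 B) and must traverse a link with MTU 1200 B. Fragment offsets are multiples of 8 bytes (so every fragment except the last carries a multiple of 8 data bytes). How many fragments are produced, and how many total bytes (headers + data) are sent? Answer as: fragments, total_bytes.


Max data per non-final fragment = floor((MTU - header)/8)*8 = floor((1200 - 20)/8)*8 = floor(1180/8)*8 = 1176 B
Final fragment needs no 8-byte alignment: it can carry up to MTU - header = 1180 B
Non-final fragments needed = ceil((payload - 1180) / 1176) = ceil(2737/1176) = ceil(2.3274) = 3
Number of fragments = 3 + 1 = 4
Fragment sizes (data): 3 * 1176 B + 389 B (last, 389 <= 1180 OK)
Total bytes sent = payload + n_frags * header = 3917 + 4*20 = 3917 + 80 = 3997 B

4, 3997


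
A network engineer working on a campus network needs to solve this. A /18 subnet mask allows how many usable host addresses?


Given: subnet mask /18
Host bits = 32 - 18 = 14
Total addresses = 2^14 = 16384
Usable hosts = 16384 - 2 (network + broadcast) = 16382

16382


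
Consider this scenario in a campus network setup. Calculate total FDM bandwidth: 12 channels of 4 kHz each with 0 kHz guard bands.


Given: 12 channels, 4 kHz each, guard = 0 kHz
Channel bandwidth = 12 * 4 = 48 kHz
Guard bands = 11 gaps * 0 kHz = 0 kHz
Total = 48 + 0 = 48 kHz

48


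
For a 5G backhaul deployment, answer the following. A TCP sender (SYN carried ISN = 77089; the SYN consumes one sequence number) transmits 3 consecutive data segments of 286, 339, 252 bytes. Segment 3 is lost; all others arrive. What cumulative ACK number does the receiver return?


SYN uses sequence number 77089; first data byte = ISN + 1 = 77090.
Segment 1: SEQ = 77090, len = 286 B, covers [77090, 77375]
Segment 2: SEQ = 77376, len = 339 B, covers [77376, 77714]
Segment 3: SEQ = 77715, len = 252 B, covers [77715, 77966] [LOST]
In-order data received: bytes [77090, 77714] (segments 1..2).
Segment 3 missing -> gap begins at byte 77715.
Cumulative ACK = next expected in-order byte = 77090 + 286 + 339 = 77715

77715


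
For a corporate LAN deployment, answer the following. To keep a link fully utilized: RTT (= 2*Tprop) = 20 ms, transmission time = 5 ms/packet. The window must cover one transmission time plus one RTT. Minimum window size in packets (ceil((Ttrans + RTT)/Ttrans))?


Given: Ttrans = 5 ms, RTT = 20 ms (= 2 * Tprop, Tprop = 10 ms)
Time until first ACK returns = Ttrans + RTT = 5 + 20 = 25 ms
Need W * Ttrans >= Ttrans + RTT  ->  W >= (Ttrans + RTT) / Ttrans
(Ttrans + RTT) / Ttrans = 25 / 5 = 5
W_min = ceil(5) = 5

5


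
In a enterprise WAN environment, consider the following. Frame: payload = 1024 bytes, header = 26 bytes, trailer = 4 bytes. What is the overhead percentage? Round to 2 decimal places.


Given: payload = 1024 B, header = 26 B, trailer = 4 B
Overhead bytes = header + trailer = 26 + 4 = 30
Total frame = payload + overhead = 1024 + 30 = 1054
Overhead % = 30 / 1054 * 100 = 2.8463% -> 2.85% (2 dp)

2.85


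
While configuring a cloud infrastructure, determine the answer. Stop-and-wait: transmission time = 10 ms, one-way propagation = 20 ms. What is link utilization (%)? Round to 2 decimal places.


Given: Ttrans = 10 ms, Tprop = 20 ms
RTT = 2 * Tprop = 2 * 20 = 40 ms
U = Ttrans / (Ttrans + RTT)
U = 10 / (10 + 40)
U = 10 / 50 = 0.2
U% = 20.00%

20.00


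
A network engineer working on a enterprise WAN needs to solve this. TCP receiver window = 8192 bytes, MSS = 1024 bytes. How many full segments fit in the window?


Given: RWND = 8192 bytes, MSS = 1024 bytes
Full segments = floor(RWND / MSS)
Full segments = floor(8192 / 1024)
Full segments = floor(8.0) = 8

8


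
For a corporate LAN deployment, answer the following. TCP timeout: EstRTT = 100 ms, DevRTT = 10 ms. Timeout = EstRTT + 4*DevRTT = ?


Given: EstRTT = 100 ms, DevRTT = 10 ms
Timeout = EstRTT + 4 * DevRTT
4 * DevRTT = 4 * 10 = 40
Timeout = 100 + 40 = 140 ms

140


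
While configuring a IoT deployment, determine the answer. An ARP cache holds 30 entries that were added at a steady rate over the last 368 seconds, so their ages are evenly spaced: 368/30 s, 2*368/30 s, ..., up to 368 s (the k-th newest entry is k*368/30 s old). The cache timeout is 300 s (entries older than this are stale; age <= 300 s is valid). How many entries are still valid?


Ages are k * 368/30 s for k = 1..30 (spacing = 12.2667 s).
Entry k is valid iff k * 368/30 <= 300 iff k <= 30 * 300 / 368 = 24.4565
n_valid = floor(24.4565) = 24
(n_stale = 30 - 24 = 6)

24


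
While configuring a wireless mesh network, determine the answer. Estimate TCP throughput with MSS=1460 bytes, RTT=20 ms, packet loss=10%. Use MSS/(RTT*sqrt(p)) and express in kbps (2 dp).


Given: MSS = 1460 bytes, RTT = 20 ms, loss = 10%
RTT in seconds = 20 / 1000 = 0.02
Loss rate = 10% = 0.1
sqrt(loss) = sqrt(0.1) = 0.316227766017
Throughput (bytes/s) = 1460 / (0.02 * 0.316227766017) = 230846.2692
Throughput (kbps) = 230846.2692 * 8 / 1000 = 1846.770154 -> 1846.77 kbps (2 dp)

1846.77


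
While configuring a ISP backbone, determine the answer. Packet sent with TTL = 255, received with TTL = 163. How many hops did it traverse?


Given: initial TTL = 255, received TTL = 163
Hops = initial TTL - received TTL
Hops = 255 - 163 = 92

92


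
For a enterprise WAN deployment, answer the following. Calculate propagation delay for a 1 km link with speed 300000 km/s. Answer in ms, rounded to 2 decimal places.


Given: distance = 1 km, speed = 300000 km/s
Delay = distance / speed = 1 / 300000 seconds
Delay in ms = 1 * 1000 / 300000
Delay = 0.0033 ms
Rounded to 2 dp = 0.00 ms

0.00


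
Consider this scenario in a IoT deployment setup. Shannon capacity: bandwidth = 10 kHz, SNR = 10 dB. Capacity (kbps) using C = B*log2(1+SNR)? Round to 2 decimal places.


Given: B = 10 kHz, SNR = 10 dB
SNR linear = 10^(10/10) = 10
1 + SNR = 11
log2(11) = 3.4594316186
C = 10 * 1000 * 3.4594316186 = 34594.3162 bps
C = 34.594316 kbps -> 34.59 kbps (2 dp)

34.59


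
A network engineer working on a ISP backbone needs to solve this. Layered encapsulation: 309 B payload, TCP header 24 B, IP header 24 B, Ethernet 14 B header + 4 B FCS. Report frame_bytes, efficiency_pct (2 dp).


TCP segment = 309 + 24 = 333 B
IP packet = 333 + 24 = 357 B
Ethernet frame = 357 + 14 + 4 = 375 B
Efficiency = app / frame = 309 / 375 = 0.824000 = 82.4000% -> 82.40% (2 dp)

375, 82.40


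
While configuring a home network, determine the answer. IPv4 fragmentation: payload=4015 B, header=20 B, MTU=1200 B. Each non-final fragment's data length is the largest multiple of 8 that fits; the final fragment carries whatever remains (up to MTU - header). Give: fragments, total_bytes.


Max data per non-final fragment = floor((MTU - header)/8)*8 = floor((1200 - 20)/8)*8 = floor(1180/8)*8 = 1176 B
Final fragment needs no 8-byte alignment: it can carry up to MTU - header = 1180 B
Non-final fragments needed = ceil((payload - 1180) / 1176) = ceil(2835/1176) = ceil(2.4107) = 3
Number of fragments = 3 + 1 = 4
Fragment sizes (data): 3 * 1176 B + 487 B (last, 487 <= 1180 OK)
Total bytes sent = payload + n_frags * header = 4015 + 4*20 = 4015 + 80 = 4095 B

4, 4095


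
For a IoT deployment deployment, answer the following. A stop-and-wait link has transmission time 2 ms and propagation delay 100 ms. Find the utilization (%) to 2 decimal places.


Given: Ttrans = 2 ms, Tprop = 100 ms
RTT = 2 * Tprop = 2 * 100 = 200 ms
U = Ttrans / (Ttrans + RTT)
U = 2 / (2 + 200)
U = 2 / 202 = 0.009901
U% = 0.99%

0.99


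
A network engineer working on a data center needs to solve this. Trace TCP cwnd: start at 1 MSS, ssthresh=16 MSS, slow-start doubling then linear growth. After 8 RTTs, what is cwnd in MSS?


RTT 0: cwnd = 1 MSS (initial)
RTT 1: cwnd = 2 MSS (slow start, doubled)
RTT 2: cwnd = 4 MSS (slow start, doubled)
RTT 3: cwnd = 8 MSS (slow start, doubled)
RTT 4: cwnd = 16 MSS (slow start, doubled)
RTT 5: cwnd = 17 MSS (congestion avoidance, +1)
RTT 6: cwnd = 18 MSS (congestion avoidance, +1)
RTT 7: cwnd = 19 MSS (congestion avoidance, +1)
RTT 8: cwnd = 20 MSS (congestion avoidance, +1)

20


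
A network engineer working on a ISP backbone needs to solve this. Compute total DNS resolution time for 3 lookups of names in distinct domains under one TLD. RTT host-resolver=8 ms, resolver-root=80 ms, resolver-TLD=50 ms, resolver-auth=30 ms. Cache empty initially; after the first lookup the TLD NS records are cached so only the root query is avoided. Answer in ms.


Lookup 1 (cold cache): local + root + TLD + auth = 8 + 80 + 50 + 30 = 168 ms
Lookups 2..3 (TLD NS cached -> skip root; new domain -> still ask TLD and auth): local + TLD + auth = 8 + 50 + 30 = 88 ms each
Remaining 2 lookups: 2 * 88 = 176 ms
Total = 168 + 176 = 344 ms

344


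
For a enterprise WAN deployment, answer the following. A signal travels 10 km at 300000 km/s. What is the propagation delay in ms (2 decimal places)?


Given: distance = 10 km, speed = 300000 km/s
Delay = distance / speed = 10 / 300000 seconds
Delay in ms = 10 * 1000 / 300000
Delay = 0.0333 ms
Rounded to 2 dp = 0.03 ms

0.03


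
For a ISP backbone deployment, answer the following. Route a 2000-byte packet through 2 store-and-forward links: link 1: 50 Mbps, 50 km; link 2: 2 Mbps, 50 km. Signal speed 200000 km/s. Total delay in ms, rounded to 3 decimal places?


Packet = 2000 bytes = 16000 bits. Store-and-forward: sum (t_trans + t_prop) per link.
Link 1: t_trans = 16000/(50*10^6) s = 0.3200 ms; t_prop = 50/200000 s = 0.2500 ms; subtotal = 0.5700 ms
Link 2: t_trans = 16000/(2*10^6) s = 8.0000 ms; t_prop = 50/200000 s = 0.2500 ms; subtotal = 8.2500 ms
End-to-end = 0.5700 + 8.2500 = 8.8200 ms -> 8.820 ms (3 dp)

8.820


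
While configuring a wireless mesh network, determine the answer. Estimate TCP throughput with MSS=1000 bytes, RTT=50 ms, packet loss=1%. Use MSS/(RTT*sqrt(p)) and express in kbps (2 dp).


Given: MSS = 1000 bytes, RTT = 50 ms, loss = 1%
RTT in seconds = 50 / 1000 = 0.05
Loss rate = 1% = 0.01
sqrt(loss) = sqrt(0.01) = 0.1
Throughput (bytes/s) = 1000 / (0.05 * 0.1) = 200000.0000
Throughput (kbps) = 200000.0000 * 8 / 1000 = 1600.000000 -> 1600.00 kbps (2 dp)

1600.00


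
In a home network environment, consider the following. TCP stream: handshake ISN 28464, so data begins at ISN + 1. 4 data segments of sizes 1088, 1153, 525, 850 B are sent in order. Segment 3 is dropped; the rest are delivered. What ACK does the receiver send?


SYN uses sequence number 28464; first data byte = ISN + 1 = 28465.
Segment 1: SEQ = 28465, len = 1088 B, covers [28465, 29552]
Segment 2: SEQ = 29553, len = 1153 B, covers [29553, 30705]
Segment 3: SEQ = 30706, len = 525 B, covers [30706, 31230] [LOST]
Segment 4: SEQ = 31231, len = 850 B, covers [31231, 32080]
In-order data received: bytes [28465, 30705] (segments 1..2).
Segment 3 missing -> gap begins at byte 30706; later segments buffered out of order.
Cumulative ACK = next expected in-order byte = 28465 + 1088 + 1153 = 30706

30706


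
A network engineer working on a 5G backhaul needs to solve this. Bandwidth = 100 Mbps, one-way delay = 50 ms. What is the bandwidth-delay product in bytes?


Given: bandwidth = 100 Mbps, delay = 50 ms
BDP in bits = 100 * 10^6 * 50 / 1000
BDP in bits = 5000000
BDP in bytes = 5000000 / 8 = 625000

625000


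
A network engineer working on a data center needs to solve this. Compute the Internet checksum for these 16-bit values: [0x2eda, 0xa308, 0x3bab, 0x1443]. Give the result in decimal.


Given words: [0x2eda, 0xa308, 0x3bab, 0x1443]
Step 1: Sum all words
Raw sum = 11994 + 41736 + 15275 + 5187 = 74192
Step 2: Fold carry: (8656 + 1) = 8657
One's complement = ~8657 & 0xFFFF = 56878

56878


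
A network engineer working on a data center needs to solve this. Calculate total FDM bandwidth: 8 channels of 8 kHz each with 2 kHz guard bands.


Given: 8 channels, 8 kHz each, guard = 2 kHz
Channel bandwidth = 8 * 8 = 64 kHz
Guard bands = 7 gaps * 2 kHz = 14 kHz
Total = 64 + 14 = 78 kHz

78


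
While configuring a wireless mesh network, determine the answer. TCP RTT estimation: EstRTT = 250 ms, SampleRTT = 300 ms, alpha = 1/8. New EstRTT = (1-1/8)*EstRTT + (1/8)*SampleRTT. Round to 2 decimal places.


Given: EstRTT = 250 ms, SampleRTT = 300 ms, alpha = 1/8
New EstRTT = (1 - alpha) * EstRTT + alpha * SampleRTT
(7/8) * 250 = 218.75
(1/8) * 300 = 37.5
New EstRTT = 218.75 + 37.5 = 256.25 ms -> 256.25 ms (2 dp)

256.25


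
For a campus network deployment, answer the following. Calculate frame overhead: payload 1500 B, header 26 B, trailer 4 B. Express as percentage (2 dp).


Given: payload = 1500 B, header = 26 B, trailer = 4 B
Overhead bytes = header + trailer = 26 + 4 = 30
Total frame = payload + overhead = 1500 + 30 = 1530
Overhead % = 30 / 1530 * 100 = 1.9608% -> 1.96% (2 dp)

1.96


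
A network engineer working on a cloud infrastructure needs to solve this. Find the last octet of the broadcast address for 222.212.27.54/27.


Given: IP = 222.212.27.54, prefix = /27
Host bits = 32 - 27 = 5
Network last octet = 54 AND mask = 32
Host part size = 2^5 - 1 = 31
Broadcast last octet = 32 OR 31 = 63

63


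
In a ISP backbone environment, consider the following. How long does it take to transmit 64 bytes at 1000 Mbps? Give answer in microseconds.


Given: packet = 64 bytes, bandwidth = 1000 Mbps
Packet in bits = 64 * 8 = 512 bits
Bandwidth = 1000 * 10^6 = 1000000000 bps
Time = 512 / 1000000000 seconds
Time in us = 512 * 10^6 / 1000000000 = 0.512

0.512


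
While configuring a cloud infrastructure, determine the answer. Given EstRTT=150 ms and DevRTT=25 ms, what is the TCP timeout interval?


Given: EstRTT = 150 ms, DevRTT = 25 ms
Timeout = EstRTT + 4 * DevRTT
4 * DevRTT = 4 * 25 = 100
Timeout = 150 + 100 = 250 ms

250


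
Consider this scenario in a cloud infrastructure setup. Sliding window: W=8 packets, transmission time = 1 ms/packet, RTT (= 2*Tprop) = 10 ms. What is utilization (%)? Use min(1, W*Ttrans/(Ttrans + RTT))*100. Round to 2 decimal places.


Given: W = 8, Ttrans = 1 ms, RTT = 10 ms (= 2 * Tprop, Tprop = 5 ms)
Cycle time = Ttrans + RTT = 1 + 10 = 11 ms (first packet sent until its ACK returns)
W * Ttrans = 8 * 1 = 8 ms of sending per cycle
W * Ttrans / (Ttrans + RTT) = 8 / 11 = 0.727273
U = min(1, 0.727273) = 0.727273
U% = 72.73%

72.73


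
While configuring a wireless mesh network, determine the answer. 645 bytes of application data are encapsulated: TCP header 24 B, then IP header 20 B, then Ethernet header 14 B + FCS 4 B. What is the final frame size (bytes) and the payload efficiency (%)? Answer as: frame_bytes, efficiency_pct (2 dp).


TCP segment = 645 + 24 = 669 B
IP packet = 669 + 20 = 689 B
Ethernet frame = 689 + 14 + 4 = 707 B
Efficiency = app / frame = 645 / 707 = 0.912306 = 91.2306% -> 91.23% (2 dp)

707, 91.23


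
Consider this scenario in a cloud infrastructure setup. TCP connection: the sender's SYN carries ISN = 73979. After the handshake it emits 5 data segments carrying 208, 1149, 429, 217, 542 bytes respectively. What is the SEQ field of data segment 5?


The SYN occupies sequence number ISN = 73979, so the first data byte is ISN + 1 = 73980.
SEQ of data segment i = (ISN + 1) + sum of payload sizes of segments 1..i-1.
Segment 1: SEQ = 73980, payload = 208 bytes
Segment 2: SEQ = 74188, payload = 1149 bytes
Segment 3: SEQ = 75337, payload = 429 bytes
Segment 4: SEQ = 75766, payload = 217 bytes
Segment 5: SEQ = 75983, payload = 542 bytes
SEQ of segment 5 = 73980 + 208 + 1149 + 429 + 217 = 75983

75983


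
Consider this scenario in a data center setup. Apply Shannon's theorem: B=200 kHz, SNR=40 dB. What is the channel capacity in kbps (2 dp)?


Given: B = 200 kHz, SNR = 40 dB
SNR linear = 10^(40/10) = 10000
1 + SNR = 10001
log2(10001) = 13.2878566418
C = 200 * 1000 * 13.2878566418 = 2657571.3284 bps
C = 2657.571328 kbps -> 2657.57 kbps (2 dp)

2657.57


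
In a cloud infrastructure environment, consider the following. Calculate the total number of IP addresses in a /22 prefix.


Given: CIDR prefix /22
Host bits = 32 - 22 = 10
Total addresses = 2^10 = 1024

1024


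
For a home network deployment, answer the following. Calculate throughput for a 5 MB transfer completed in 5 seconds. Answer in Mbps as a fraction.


Given: file = 5 MB, time = 5 s
File in Mb = 5 * 8 = 40 Mb
Throughput = 40 / 5 Mbps
Throughput = 8 Mbps

8


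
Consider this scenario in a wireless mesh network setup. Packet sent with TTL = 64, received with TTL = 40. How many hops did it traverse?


Given: initial TTL = 64, received TTL = 40
Hops = initial TTL - received TTL
Hops = 64 - 40 = 24

24


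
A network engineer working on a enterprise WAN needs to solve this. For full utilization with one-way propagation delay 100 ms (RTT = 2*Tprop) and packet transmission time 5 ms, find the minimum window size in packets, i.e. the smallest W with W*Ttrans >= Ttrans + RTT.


Given: Ttrans = 5 ms, RTT = 200 ms (= 2 * Tprop, Tprop = 100 ms)
Time until first ACK returns = Ttrans + RTT = 5 + 200 = 205 ms
Need W * Ttrans >= Ttrans + RTT  ->  W >= (Ttrans + RTT) / Ttrans
(Ttrans + RTT) / Ttrans = 205 / 5 = 41
W_min = ceil(41) = 41

41


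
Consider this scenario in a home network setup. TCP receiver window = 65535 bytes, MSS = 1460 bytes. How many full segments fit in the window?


Given: RWND = 65535 bytes, MSS = 1460 bytes
Full segments = floor(RWND / MSS)
Full segments = floor(65535 / 1460)
Full segments = floor(44.887) = 44

44


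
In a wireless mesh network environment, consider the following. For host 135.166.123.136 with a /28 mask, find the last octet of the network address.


Given: IP = 135.166.123.136, prefix = /28
Subnet mask = 255.255.255.240
Last octet of IP: 136
Last octet of mask: 240
Network last octet = 136 AND 240 = 128

128


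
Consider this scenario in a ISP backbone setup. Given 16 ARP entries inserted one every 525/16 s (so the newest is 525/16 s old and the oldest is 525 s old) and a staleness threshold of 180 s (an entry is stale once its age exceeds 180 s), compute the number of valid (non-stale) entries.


Ages are k * 525/16 s for k = 1..16 (spacing = 32.8125 s).
Entry k is valid iff k * 525/16 <= 180 iff k <= 16 * 180 / 525 = 5.4857
n_valid = floor(5.4857) = 5
(n_stale = 16 - 5 = 11)

5


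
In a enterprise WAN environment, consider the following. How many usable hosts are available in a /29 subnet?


Given: subnet mask /29
Host bits = 32 - 29 = 3
Total addresses = 2^3 = 8
Usable hosts = 8 - 2 (network + broadcast) = 6

6


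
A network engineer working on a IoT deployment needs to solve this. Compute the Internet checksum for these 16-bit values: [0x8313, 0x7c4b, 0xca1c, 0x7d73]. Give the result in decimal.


Given words: [0x8313, 0x7c4b, 0xca1c, 0x7d73]
Step 1: Sum all words
Raw sum = 33555 + 31819 + 51740 + 32115 = 149229
Step 2: Fold carry: (18157 + 2) = 18159
One's complement = ~18159 & 0xFFFF = 47376

47376


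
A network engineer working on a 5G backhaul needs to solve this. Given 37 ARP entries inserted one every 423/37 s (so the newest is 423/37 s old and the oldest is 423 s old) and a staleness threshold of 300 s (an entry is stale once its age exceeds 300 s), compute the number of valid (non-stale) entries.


Ages are k * 423/37 s for k = 1..37 (spacing = 11.4324 s).
Entry k is valid iff k * 423/37 <= 300 iff k <= 37 * 300 / 423 = 26.2411
n_valid = floor(26.2411) = 26
(n_stale = 37 - 26 = 11)

26


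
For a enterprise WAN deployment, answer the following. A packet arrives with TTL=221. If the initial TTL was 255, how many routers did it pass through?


Given: initial TTL = 255, received TTL = 221
Hops = initial TTL - received TTL
Hops = 255 - 221 = 34

34


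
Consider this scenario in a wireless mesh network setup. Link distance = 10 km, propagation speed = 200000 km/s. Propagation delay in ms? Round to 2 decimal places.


Given: distance = 10 km, speed = 200000 km/s
Delay = distance / speed = 10 / 200000 seconds
Delay in ms = 10 * 1000 / 200000
Delay = 0.0500 ms
Rounded to 2 dp = 0.05 ms

0.05


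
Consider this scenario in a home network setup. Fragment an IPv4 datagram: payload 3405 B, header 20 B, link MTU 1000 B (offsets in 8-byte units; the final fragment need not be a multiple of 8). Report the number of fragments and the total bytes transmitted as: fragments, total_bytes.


Max data per non-final fragment = floor((MTU - header)/8)*8 = floor((1000 - 20)/8)*8 = floor(980/8)*8 = 976 B
Final fragment needs no 8-byte alignment: it can carry up to MTU - header = 980 B
Non-final fragments needed = ceil((payload - 980) / 976) = ceil(2425/976) = ceil(2.4846) = 3
Number of fragments = 3 + 1 = 4
Fragment sizes (data): 3 * 976 B + 477 B (last, 477 <= 980 OK)
Total bytes sent = payload + n_frags * header = 3405 + 4*20 = 3405 + 80 = 3485 B

4, 3485


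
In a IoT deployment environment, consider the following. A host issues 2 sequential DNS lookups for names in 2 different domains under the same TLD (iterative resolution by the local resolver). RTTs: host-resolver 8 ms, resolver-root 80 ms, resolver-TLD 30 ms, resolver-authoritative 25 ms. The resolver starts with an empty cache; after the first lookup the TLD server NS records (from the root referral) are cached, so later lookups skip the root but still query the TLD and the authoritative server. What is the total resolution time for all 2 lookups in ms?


Lookup 1 (cold cache): local + root + TLD + auth = 8 + 80 + 30 + 25 = 143 ms
Lookups 2..2 (TLD NS cached -> skip root; new domain -> still ask TLD and auth): local + TLD + auth = 8 + 30 + 25 = 63 ms each
Remaining 1 lookups: 1 * 63 = 63 ms
Total = 143 + 63 = 206 ms

206


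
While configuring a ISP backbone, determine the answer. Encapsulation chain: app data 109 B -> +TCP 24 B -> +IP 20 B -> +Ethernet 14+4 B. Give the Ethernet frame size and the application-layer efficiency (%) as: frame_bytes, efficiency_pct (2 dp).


TCP segment = 109 + 24 = 133 B
IP packet = 133 + 20 = 153 B
Ethernet frame = 153 + 14 + 4 = 171 B
Efficiency = app / frame = 109 / 171 = 0.637427 = 63.7427% -> 63.74% (2 dp)

171, 63.74


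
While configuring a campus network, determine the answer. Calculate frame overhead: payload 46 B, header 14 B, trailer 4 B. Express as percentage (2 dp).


Given: payload = 46 B, header = 14 B, trailer = 4 B
Overhead bytes = header + trailer = 14 + 4 = 18
Total frame = payload + overhead = 46 + 18 = 64
Overhead % = 18 / 64 * 100 = 28.1250% -> 28.13% (2 dp)

28.13


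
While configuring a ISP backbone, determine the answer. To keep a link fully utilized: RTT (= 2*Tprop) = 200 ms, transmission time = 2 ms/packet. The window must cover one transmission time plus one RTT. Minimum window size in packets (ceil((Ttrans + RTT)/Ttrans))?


Given: Ttrans = 2 ms, RTT = 200 ms (= 2 * Tprop, Tprop = 100 ms)
Time until first ACK returns = Ttrans + RTT = 2 + 200 = 202 ms
Need W * Ttrans >= Ttrans + RTT  ->  W >= (Ttrans + RTT) / Ttrans
(Ttrans + RTT) / Ttrans = 202 / 2 = 101
W_min = ceil(101) = 101

101


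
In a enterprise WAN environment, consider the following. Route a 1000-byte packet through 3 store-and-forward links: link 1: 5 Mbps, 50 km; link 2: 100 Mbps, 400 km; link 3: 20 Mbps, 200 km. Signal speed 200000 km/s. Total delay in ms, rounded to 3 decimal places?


Packet = 1000 bytes = 8000 bits. Store-and-forward: sum (t_trans + t_prop) per link.
Link 1: t_trans = 8000/(5*10^6) s = 1.6000 ms; t_prop = 50/200000 s = 0.2500 ms; subtotal = 1.8500 ms
Link 2: t_trans = 8000/(100*10^6) s = 0.0800 ms; t_prop = 400/200000 s = 2.0000 ms; subtotal = 2.0800 ms
Link 3: t_trans = 8000/(20*10^6) s = 0.4000 ms; t_prop = 200/200000 s = 1.0000 ms; subtotal = 1.4000 ms
End-to-end = 1.8500 + 2.0800 + 1.4000 = 5.3300 ms -> 5.330 ms (3 dp)

5.330


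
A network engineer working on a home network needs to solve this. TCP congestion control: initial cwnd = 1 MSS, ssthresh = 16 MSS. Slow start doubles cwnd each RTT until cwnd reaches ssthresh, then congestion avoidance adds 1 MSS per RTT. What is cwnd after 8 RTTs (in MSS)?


RTT 0: cwnd = 1 MSS (initial)
RTT 1: cwnd = 2 MSS (slow start, doubled)
RTT 2: cwnd = 4 MSS (slow start, doubled)
RTT 3: cwnd = 8 MSS (slow start, doubled)
RTT 4: cwnd = 16 MSS (slow start, doubled)
RTT 5: cwnd = 17 MSS (congestion avoidance, +1)
RTT 6: cwnd = 18 MSS (congestion avoidance, +1)
RTT 7: cwnd = 19 MSS (congestion avoidance, +1)
RTT 8: cwnd = 20 MSS (congestion avoidance, +1)

20


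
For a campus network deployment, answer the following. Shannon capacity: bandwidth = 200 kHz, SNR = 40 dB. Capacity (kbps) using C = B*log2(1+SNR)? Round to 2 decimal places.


Given: B = 200 kHz, SNR = 40 dB
SNR linear = 10^(40/10) = 10000
1 + SNR = 10001
log2(10001) = 13.2878566418
C = 200 * 1000 * 13.2878566418 = 2657571.3284 bps
C = 2657.571328 kbps -> 2657.57 kbps (2 dp)

2657.57
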